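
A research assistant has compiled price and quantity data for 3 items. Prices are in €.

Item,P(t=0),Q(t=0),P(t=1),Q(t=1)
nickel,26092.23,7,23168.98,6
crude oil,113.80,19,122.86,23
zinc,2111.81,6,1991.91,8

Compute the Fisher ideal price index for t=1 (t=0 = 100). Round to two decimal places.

Laspeyres component (base-period weights):
ΣP(t=1)Q(t=0) = 23168.98×7 + 122.86×19 + 1991.91×6 = 162182.86 + 2334.34 + 11951.46 = 176468.66
ΣP(t=0)Q(t=0) = 26092.23×7 + 113.80×19 + 2111.81×6 = 182645.61 + 2162.2 + 12670.86 = 197478.67
L = 176468.66 / 197478.67 × 100 = 89.3609
Paasche component (current-period weights):
ΣP(t=1)Q(t=1) = 23168.98×6 + 122.86×23 + 1991.91×8 = 139013.88 + 2825.78 + 15935.28 = 157774.94
ΣP(t=0)Q(t=1) = 26092.23×6 + 113.80×23 + 2111.81×8 = 156553.38 + 2617.4 + 16894.48 = 176065.26
P = 157774.94 / 176065.26 × 100 = 89.6116
Fisher = √(L × P) = √(89.3609 × 89.6116) = 89.4862

89.49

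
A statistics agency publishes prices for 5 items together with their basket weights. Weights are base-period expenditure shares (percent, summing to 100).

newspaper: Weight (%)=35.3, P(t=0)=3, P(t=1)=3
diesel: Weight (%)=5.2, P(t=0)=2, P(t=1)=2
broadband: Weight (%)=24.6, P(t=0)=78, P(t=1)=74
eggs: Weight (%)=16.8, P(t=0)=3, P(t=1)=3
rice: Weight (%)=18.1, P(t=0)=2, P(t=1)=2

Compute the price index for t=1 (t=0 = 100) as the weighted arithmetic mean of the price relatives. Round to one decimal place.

newspaper: 35.3 × (3/3) = 35.3 × 1.000000 = 35.3000
diesel: 5.2 × (2/2) = 5.2 × 1.000000 = 5.2000
broadband: 24.6 × (74/78) = 24.6 × 0.948718 = 23.3385
eggs: 16.8 × (3/3) = 16.8 × 1.000000 = 16.8000
rice: 18.1 × (2/2) = 18.1 × 1.000000 = 18.1000
Index = Σ wᵢ·(p₁ᵢ/p₀ᵢ) = 35.3000 + 5.2000 + 23.3385 + 16.8000 + 18.1000 = 98.7385

98.7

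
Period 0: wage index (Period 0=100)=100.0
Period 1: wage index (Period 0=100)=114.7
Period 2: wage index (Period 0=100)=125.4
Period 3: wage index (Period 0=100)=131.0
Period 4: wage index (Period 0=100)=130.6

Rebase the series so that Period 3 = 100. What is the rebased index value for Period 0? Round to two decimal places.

Rebased(Period 0) = 100.0 / 131.0 × 100 = 76.3359

76.34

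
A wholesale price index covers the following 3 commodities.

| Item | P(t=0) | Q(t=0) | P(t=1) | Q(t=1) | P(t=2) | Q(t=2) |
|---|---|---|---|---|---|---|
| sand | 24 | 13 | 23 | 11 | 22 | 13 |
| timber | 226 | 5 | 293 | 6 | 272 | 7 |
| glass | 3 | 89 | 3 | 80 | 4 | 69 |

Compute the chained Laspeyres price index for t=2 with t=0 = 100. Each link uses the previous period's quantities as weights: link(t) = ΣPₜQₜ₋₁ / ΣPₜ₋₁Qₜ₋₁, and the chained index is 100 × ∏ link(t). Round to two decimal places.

115.83

Link t=0→t=1:
ΣP(t=1)Q(t=0) = 23×13 + 293×5 + 3×89 = 299 + 1465 + 267 = 2031
ΣP(t=0)Q(t=0) = 24×13 + 226×5 + 3×89 = 312 + 1130 + 267 = 1709
link = 2031/1709 = 1.188414
Link t=1→t=2:
ΣP(t=2)Q(t=1) = 22×11 + 272×6 + 4×80 = 242 + 1632 + 320 = 2194
ΣP(t=1)Q(t=1) = 23×11 + 293×6 + 3×80 = 253 + 1758 + 240 = 2251
link = 2194/2251 = 0.974678
Chained index = 100 × 1.188414 × 0.974678 = 115.8321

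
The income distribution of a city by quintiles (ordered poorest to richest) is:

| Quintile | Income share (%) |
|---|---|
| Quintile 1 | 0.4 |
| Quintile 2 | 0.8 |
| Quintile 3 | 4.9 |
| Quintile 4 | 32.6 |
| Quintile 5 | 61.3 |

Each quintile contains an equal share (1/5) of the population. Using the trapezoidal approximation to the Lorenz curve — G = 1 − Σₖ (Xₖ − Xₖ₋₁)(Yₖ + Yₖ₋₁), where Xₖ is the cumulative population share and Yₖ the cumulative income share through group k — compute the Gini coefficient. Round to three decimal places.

Cumulative income shares Yₖ: 0.0040, 0.0120, 0.0610, 0.3870, 1.0000
Σ (Xₖ−Xₖ₋₁)(Yₖ+Yₖ₋₁) = (1/5)(0.0040+0.0000) + (1/5)(0.0120+0.0040) + (1/5)(0.0610+0.0120) + (1/5)(0.3870+0.0610) + (1/5)(1.0000+0.3870)
  = 0.0008 + 0.0032 + 0.0146 + 0.0896 + 0.2774 = 0.3856
G = 1 − 0.3856 = 0.6144

0.614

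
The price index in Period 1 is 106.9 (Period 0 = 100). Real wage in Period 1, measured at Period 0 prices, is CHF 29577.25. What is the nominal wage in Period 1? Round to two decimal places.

31618.08

Nominal = Real × (Index/100) = 29577.25 × (106.9/100)
        = 29577.25 × 1.069 = 31618.0802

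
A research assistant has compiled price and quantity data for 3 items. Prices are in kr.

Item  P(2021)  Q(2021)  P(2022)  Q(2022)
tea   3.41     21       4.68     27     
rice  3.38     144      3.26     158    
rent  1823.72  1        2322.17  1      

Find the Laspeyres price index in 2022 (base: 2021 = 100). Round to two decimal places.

Laspeyres price index uses base-period quantities as weights.
ΣP(2022)·Q(2021) = 4.68×21 + 3.26×144 + 2322.17×1 = 98.28 + 469.44 + 2322.17 = 2889.89
ΣP(2021)·Q(2021) = 3.41×21 + 3.38×144 + 1823.72×1 = 71.61 + 486.72 + 1823.72 = 2382.05
Index = 2889.89 / 2382.05 × 100 = 121.3195

121.32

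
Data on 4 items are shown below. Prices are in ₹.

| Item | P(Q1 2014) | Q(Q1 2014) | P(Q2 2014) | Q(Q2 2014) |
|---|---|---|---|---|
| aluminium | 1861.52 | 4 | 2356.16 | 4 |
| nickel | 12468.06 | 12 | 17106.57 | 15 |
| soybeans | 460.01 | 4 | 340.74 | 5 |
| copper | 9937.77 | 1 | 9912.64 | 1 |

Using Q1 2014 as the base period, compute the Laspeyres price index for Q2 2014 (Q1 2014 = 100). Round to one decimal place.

133.8

Laspeyres price index uses base-period quantities as weights.
ΣP(Q2 2014)·Q(Q1 2014) = 2356.16×4 + 17106.57×12 + 340.74×4 + 9912.64×1 = 9424.64 + 205278.84 + 1362.96 + 9912.64 = 225979.08
ΣP(Q1 2014)·Q(Q1 2014) = 1861.52×4 + 12468.06×12 + 460.01×4 + 9937.77×1 = 7446.08 + 149616.72 + 1840.04 + 9937.77 = 168840.61
Index = 225979.08 / 168840.61 × 100 = 133.8417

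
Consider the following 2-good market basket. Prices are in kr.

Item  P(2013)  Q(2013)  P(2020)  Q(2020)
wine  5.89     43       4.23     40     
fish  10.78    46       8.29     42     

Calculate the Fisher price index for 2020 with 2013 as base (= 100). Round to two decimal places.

75.17

Laspeyres component (base-period weights):
ΣP(2020)Q(2013) = 4.23×43 + 8.29×46 = 181.89 + 381.34 = 563.23
ΣP(2013)Q(2013) = 5.89×43 + 10.78×46 = 253.27 + 495.88 = 749.15
L = 563.23 / 749.15 × 100 = 75.1825
Paasche component (current-period weights):
ΣP(2020)Q(2020) = 4.23×40 + 8.29×42 = 169.2 + 348.18 = 517.38
ΣP(2013)Q(2020) = 5.89×40 + 10.78×42 = 235.6 + 452.76 = 688.36
P = 517.38 / 688.36 × 100 = 75.1613
Fisher = √(L × P) = √(75.1825 × 75.1613) = 75.1719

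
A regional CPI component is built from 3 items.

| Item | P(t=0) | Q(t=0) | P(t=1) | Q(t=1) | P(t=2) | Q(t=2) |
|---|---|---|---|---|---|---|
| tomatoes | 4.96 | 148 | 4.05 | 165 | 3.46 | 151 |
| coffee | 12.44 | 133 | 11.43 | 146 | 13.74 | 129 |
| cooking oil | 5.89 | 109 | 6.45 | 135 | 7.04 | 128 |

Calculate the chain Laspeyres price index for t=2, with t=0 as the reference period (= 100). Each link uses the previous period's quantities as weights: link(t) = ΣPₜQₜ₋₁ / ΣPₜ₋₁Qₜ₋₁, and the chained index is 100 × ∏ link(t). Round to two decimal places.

Link t=0→t=1:
ΣP(t=1)Q(t=0) = 4.05×148 + 11.43×133 + 6.45×109 = 599.4 + 1520.19 + 703.05 = 2822.64
ΣP(t=0)Q(t=0) = 4.96×148 + 12.44×133 + 5.89×109 = 734.08 + 1654.52 + 642.01 = 3030.61
link = 2822.64/3030.61 = 0.931377
Link t=1→t=2:
ΣP(t=2)Q(t=1) = 3.46×165 + 13.74×146 + 7.04×135 = 570.9 + 2006.04 + 950.4 = 3527.34
ΣP(t=1)Q(t=1) = 4.05×165 + 11.43×146 + 6.45×135 = 668.25 + 1668.78 + 870.75 = 3207.78
link = 3527.34/3207.78 = 1.099620
Chained index = 100 × 0.931377 × 1.099620 = 102.4161

102.42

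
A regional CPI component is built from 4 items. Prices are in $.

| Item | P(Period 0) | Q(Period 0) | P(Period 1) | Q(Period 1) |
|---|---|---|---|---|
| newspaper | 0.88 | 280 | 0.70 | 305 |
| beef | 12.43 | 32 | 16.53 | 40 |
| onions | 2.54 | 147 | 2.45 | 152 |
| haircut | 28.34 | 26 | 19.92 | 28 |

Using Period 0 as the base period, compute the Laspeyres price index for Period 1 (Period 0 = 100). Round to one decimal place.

91.4

Laspeyres price index uses base-period quantities as weights.
ΣP(Period 1)·Q(Period 0) = 0.70×280 + 16.53×32 + 2.45×147 + 19.92×26 = 196 + 528.96 + 360.15 + 517.92 = 1603.03
ΣP(Period 0)·Q(Period 0) = 0.88×280 + 12.43×32 + 2.54×147 + 28.34×26 = 246.4 + 397.76 + 373.38 + 736.84 = 1754.38
Index = 1603.03 / 1754.38 × 100 = 91.3730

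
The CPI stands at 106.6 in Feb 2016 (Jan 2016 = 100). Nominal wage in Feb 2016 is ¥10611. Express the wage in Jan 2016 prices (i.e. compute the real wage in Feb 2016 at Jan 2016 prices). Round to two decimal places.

Real = Nominal ÷ (Index/100) = 10611 ÷ (106.6/100)
     = 10611 ÷ 1.066 = 9954.0338

9954.03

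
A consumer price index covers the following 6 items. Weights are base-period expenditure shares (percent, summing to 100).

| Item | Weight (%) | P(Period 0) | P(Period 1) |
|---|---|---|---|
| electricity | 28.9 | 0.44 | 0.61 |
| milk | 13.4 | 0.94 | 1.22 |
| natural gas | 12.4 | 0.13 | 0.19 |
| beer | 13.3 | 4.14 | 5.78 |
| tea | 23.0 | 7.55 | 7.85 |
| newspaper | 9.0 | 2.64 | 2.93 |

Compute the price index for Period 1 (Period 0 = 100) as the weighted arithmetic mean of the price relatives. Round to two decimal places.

electricity: 28.9 × (0.61/0.44) = 28.9 × 1.386364 = 40.0659
milk: 13.4 × (1.22/0.94) = 13.4 × 1.297872 = 17.3915
natural gas: 12.4 × (0.19/0.13) = 12.4 × 1.461538 = 18.1231
beer: 13.3 × (5.78/4.14) = 13.3 × 1.396135 = 18.5686
tea: 23.0 × (7.85/7.55) = 23.0 × 1.039735 = 23.9139
newspaper: 9.0 × (2.93/2.64) = 9.0 × 1.109848 = 9.9886
Index = Σ wᵢ·(p₁ᵢ/p₀ᵢ) = 40.0659 + 17.3915 + 18.1231 + 18.5686 + 23.9139 + 9.9886 = 128.0516

128.05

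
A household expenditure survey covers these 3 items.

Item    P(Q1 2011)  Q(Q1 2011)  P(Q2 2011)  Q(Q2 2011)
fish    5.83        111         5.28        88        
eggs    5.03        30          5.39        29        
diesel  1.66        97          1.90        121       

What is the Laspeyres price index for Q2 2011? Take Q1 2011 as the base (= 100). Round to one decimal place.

Laspeyres price index uses base-period quantities as weights.
ΣP(Q2 2011)·Q(Q1 2011) = 5.28×111 + 5.39×30 + 1.90×97 = 586.08 + 161.7 + 184.3 = 932.08
ΣP(Q1 2011)·Q(Q1 2011) = 5.83×111 + 5.03×30 + 1.66×97 = 647.13 + 150.9 + 161.02 = 959.05
Index = 932.08 / 959.05 × 100 = 97.1878

97.2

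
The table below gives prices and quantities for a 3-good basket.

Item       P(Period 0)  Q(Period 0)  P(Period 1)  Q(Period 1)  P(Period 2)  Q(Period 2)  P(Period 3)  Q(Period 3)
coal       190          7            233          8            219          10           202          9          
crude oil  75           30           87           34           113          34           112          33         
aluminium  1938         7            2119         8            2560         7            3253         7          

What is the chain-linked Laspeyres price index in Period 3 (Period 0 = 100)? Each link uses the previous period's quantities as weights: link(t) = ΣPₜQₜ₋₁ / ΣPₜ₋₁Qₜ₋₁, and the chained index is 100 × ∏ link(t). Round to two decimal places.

Link Period 0→Period 1:
ΣP(Period 1)Q(Period 0) = 233×7 + 87×30 + 2119×7 = 1631 + 2610 + 14833 = 19074
ΣP(Period 0)Q(Period 0) = 190×7 + 75×30 + 1938×7 = 1330 + 2250 + 13566 = 17146
link = 19074/17146 = 1.112446
Link Period 1→Period 2:
ΣP(Period 2)Q(Period 1) = 219×8 + 113×34 + 2560×8 = 1752 + 3842 + 20480 = 26074
ΣP(Period 1)Q(Period 1) = 233×8 + 87×34 + 2119×8 = 1864 + 2958 + 16952 = 21774
link = 26074/21774 = 1.197483
Link Period 2→Period 3:
ΣP(Period 3)Q(Period 2) = 202×10 + 112×34 + 3253×7 = 2020 + 3808 + 22771 = 28599
ΣP(Period 2)Q(Period 2) = 219×10 + 113×34 + 2560×7 = 2190 + 3842 + 17920 = 23952
link = 28599/23952 = 1.194013
Chained index = 100 × 1.112446 × 1.197483 × 1.194013 = 159.0587

159.06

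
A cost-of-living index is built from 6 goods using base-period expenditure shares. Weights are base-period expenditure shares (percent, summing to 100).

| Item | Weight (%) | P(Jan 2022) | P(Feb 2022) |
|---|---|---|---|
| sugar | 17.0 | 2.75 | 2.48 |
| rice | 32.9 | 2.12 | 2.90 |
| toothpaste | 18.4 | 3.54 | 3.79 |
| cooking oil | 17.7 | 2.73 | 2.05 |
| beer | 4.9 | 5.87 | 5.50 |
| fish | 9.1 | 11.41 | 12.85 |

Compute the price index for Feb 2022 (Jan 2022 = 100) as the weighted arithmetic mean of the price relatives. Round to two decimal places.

sugar: 17.0 × (2.48/2.75) = 17.0 × 0.901818 = 15.3309
rice: 32.9 × (2.90/2.12) = 32.9 × 1.367925 = 45.0047
toothpaste: 18.4 × (3.79/3.54) = 18.4 × 1.070621 = 19.6994
cooking oil: 17.7 × (2.05/2.73) = 17.7 × 0.750916 = 13.2912
beer: 4.9 × (5.50/5.87) = 4.9 × 0.936968 = 4.5911
fish: 9.1 × (12.85/11.41) = 9.1 × 1.126205 = 10.2485
Index = Σ wᵢ·(p₁ᵢ/p₀ᵢ) = 15.3309 + 45.0047 + 19.6994 + 13.2912 + 4.5911 + 10.2485 = 108.1659

108.17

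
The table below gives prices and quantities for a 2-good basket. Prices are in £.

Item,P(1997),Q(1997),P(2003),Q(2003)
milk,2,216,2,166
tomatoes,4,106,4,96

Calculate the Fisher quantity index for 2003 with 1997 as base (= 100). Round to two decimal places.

Laspeyres component (base-period weights):
ΣP(1997)Q(2003) = 2×166 + 4×96 = 332 + 384 = 716
ΣP(1997)Q(1997) = 2×216 + 4×106 = 432 + 424 = 856
L = 716 / 856 × 100 = 83.6449
Paasche component (current-period weights):
ΣP(2003)Q(2003) = 2×166 + 4×96 = 332 + 384 = 716
ΣP(2003)Q(1997) = 2×216 + 4×106 = 432 + 424 = 856
P = 716 / 856 × 100 = 83.6449
Fisher = √(L × P) = √(83.6449 × 83.6449) = 83.6449

83.64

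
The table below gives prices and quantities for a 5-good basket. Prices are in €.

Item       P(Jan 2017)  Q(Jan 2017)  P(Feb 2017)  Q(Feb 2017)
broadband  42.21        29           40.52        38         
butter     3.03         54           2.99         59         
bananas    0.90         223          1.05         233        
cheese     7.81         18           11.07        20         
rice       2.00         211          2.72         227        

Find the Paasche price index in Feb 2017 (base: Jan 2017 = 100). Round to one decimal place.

Paasche price index uses current-period quantities as weights.
ΣP(Feb 2017)·Q(Feb 2017) = 40.52×38 + 2.99×59 + 1.05×233 + 11.07×20 + 2.72×227 = 1539.76 + 176.41 + 244.65 + 221.4 + 617.44 = 2799.66
ΣP(Jan 2017)·Q(Feb 2017) = 42.21×38 + 3.03×59 + 0.90×233 + 7.81×20 + 2.00×227 = 1603.98 + 178.77 + 209.7 + 156.2 + 454 = 2602.65
Index = 2799.66 / 2602.65 × 100 = 107.5696

107.6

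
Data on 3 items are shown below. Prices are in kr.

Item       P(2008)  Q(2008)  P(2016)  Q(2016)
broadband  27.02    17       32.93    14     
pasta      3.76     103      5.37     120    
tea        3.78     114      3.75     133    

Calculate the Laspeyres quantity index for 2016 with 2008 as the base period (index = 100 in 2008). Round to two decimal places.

104.28

Laspeyres quantity index uses base-period prices as weights.
ΣP(2008)·Q(2016) = 27.02×14 + 3.76×120 + 3.78×133 = 378.28 + 451.2 + 502.74 = 1332.22
ΣP(2008)·Q(2008) = 27.02×17 + 3.76×103 + 3.78×114 = 459.34 + 387.28 + 430.92 = 1277.54
Index = 1332.22 / 1277.54 × 100 = 104.2801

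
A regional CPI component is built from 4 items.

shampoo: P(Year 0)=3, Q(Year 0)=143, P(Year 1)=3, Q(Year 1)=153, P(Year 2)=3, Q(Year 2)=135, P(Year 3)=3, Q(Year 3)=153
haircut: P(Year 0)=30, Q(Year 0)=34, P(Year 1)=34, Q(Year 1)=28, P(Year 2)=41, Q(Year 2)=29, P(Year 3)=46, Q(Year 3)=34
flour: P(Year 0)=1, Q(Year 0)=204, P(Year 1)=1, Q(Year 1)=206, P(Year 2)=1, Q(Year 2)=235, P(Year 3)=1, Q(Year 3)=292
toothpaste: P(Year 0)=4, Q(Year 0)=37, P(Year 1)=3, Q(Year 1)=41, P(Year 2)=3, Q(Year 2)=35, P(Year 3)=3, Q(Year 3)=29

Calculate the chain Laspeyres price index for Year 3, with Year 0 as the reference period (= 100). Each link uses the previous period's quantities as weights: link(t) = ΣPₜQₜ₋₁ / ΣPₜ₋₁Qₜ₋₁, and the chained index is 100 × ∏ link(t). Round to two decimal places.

Link Year 0→Year 1:
ΣP(Year 1)Q(Year 0) = 3×143 + 34×34 + 1×204 + 3×37 = 429 + 1156 + 204 + 111 = 1900
ΣP(Year 0)Q(Year 0) = 3×143 + 30×34 + 1×204 + 4×37 = 429 + 1020 + 204 + 148 = 1801
link = 1900/1801 = 1.054969
Link Year 1→Year 2:
ΣP(Year 2)Q(Year 1) = 3×153 + 41×28 + 1×206 + 3×41 = 459 + 1148 + 206 + 123 = 1936
ΣP(Year 1)Q(Year 1) = 3×153 + 34×28 + 1×206 + 3×41 = 459 + 952 + 206 + 123 = 1740
link = 1936/1740 = 1.112644
Link Year 2→Year 3:
ΣP(Year 3)Q(Year 2) = 3×135 + 46×29 + 1×235 + 3×35 = 405 + 1334 + 235 + 105 = 2079
ΣP(Year 2)Q(Year 2) = 3×135 + 41×29 + 1×235 + 3×35 = 405 + 1189 + 235 + 105 = 1934
link = 2079/1934 = 1.074974
Chained index = 100 × 1.054969 × 1.112644 × 1.074974 = 126.1810

126.18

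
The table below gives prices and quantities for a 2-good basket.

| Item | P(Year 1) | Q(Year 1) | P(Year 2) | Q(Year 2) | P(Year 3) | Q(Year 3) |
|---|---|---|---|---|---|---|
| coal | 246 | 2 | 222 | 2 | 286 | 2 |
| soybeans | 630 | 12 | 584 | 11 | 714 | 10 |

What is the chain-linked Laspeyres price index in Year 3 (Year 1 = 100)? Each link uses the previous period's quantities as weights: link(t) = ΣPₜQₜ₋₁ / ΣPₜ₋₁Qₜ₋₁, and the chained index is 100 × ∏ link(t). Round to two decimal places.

113.54

Link Year 1→Year 2:
ΣP(Year 2)Q(Year 1) = 222×2 + 584×12 = 444 + 7008 = 7452
ΣP(Year 1)Q(Year 1) = 246×2 + 630×12 = 492 + 7560 = 8052
link = 7452/8052 = 0.925484
Link Year 2→Year 3:
ΣP(Year 3)Q(Year 2) = 286×2 + 714×11 = 572 + 7854 = 8426
ΣP(Year 2)Q(Year 2) = 222×2 + 584×11 = 444 + 6424 = 6868
link = 8426/6868 = 1.226849
Chained index = 100 × 0.925484 × 1.226849 = 113.5430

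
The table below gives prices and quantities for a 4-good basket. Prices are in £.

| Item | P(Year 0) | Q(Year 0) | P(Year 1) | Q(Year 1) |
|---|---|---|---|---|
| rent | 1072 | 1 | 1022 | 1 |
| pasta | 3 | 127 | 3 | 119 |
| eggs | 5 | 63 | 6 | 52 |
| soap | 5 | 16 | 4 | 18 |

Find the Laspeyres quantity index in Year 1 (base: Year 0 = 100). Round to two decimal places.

Laspeyres quantity index uses base-period prices as weights.
ΣP(Year 0)·Q(Year 1) = 1072×1 + 3×119 + 5×52 + 5×18 = 1072 + 357 + 260 + 90 = 1779
ΣP(Year 0)·Q(Year 0) = 1072×1 + 3×127 + 5×63 + 5×16 = 1072 + 381 + 315 + 80 = 1848
Index = 1779 / 1848 × 100 = 96.2662

96.27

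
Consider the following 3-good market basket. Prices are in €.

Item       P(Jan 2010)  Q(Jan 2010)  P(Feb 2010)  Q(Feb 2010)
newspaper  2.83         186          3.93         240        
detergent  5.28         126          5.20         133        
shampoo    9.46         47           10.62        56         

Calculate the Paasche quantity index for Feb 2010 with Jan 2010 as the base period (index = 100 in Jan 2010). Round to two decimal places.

118.26

Paasche quantity index uses current-period prices as weights.
ΣP(Feb 2010)·Q(Feb 2010) = 3.93×240 + 5.20×133 + 10.62×56 = 943.2 + 691.6 + 594.72 = 2229.52
ΣP(Feb 2010)·Q(Jan 2010) = 3.93×186 + 5.20×126 + 10.62×47 = 730.98 + 655.2 + 499.14 = 1885.32
Index = 2229.52 / 1885.32 × 100 = 118.2568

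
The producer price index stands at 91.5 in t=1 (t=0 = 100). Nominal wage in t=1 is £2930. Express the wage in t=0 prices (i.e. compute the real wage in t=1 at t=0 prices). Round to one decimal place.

3202.2

Real = Nominal ÷ (Index/100) = 2930 ÷ (91.5/100)
     = 2930 ÷ 0.915 = 3202.1858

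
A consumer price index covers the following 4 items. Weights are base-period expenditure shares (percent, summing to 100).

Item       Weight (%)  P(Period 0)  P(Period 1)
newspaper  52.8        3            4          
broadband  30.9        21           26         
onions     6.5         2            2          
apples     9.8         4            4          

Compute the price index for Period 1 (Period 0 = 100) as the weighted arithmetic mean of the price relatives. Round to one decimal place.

newspaper: 52.8 × (4/3) = 52.8 × 1.333333 = 70.4000
broadband: 30.9 × (26/21) = 30.9 × 1.238095 = 38.2571
onions: 6.5 × (2/2) = 6.5 × 1.000000 = 6.5000
apples: 9.8 × (4/4) = 9.8 × 1.000000 = 9.8000
Index = Σ wᵢ·(p₁ᵢ/p₀ᵢ) = 70.4000 + 38.2571 + 6.5000 + 9.8000 = 124.9571

125.0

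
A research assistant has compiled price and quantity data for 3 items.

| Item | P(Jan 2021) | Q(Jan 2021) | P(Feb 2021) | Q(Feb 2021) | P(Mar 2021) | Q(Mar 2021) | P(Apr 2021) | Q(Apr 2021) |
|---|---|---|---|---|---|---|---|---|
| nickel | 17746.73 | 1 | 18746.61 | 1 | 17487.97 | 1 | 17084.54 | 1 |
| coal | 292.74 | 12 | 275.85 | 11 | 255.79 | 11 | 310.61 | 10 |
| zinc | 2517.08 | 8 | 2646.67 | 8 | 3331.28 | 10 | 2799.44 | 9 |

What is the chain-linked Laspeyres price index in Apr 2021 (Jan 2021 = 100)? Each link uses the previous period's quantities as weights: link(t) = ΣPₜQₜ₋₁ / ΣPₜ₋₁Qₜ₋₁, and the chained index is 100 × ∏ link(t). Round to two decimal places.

Link Jan 2021→Feb 2021:
ΣP(Feb 2021)Q(Jan 2021) = 18746.61×1 + 275.85×12 + 2646.67×8 = 18746.61 + 3310.2 + 21173.36 = 43230.17
ΣP(Jan 2021)Q(Jan 2021) = 17746.73×1 + 292.74×12 + 2517.08×8 = 17746.73 + 3512.88 + 20136.64 = 41396.25
link = 43230.17/41396.25 = 1.044302
Link Feb 2021→Mar 2021:
ΣP(Mar 2021)Q(Feb 2021) = 17487.97×1 + 255.79×11 + 3331.28×8 = 17487.97 + 2813.69 + 26650.24 = 46951.9
ΣP(Feb 2021)Q(Feb 2021) = 18746.61×1 + 275.85×11 + 2646.67×8 = 18746.61 + 3034.35 + 21173.36 = 42954.32
link = 46951.9/42954.32 = 1.093066
Link Mar 2021→Apr 2021:
ΣP(Apr 2021)Q(Mar 2021) = 17084.54×1 + 310.61×11 + 2799.44×10 = 17084.54 + 3416.71 + 27994.4 = 48495.65
ΣP(Mar 2021)Q(Mar 2021) = 17487.97×1 + 255.79×11 + 3331.28×10 = 17487.97 + 2813.69 + 33312.8 = 53614.46
link = 48495.65/53614.46 = 0.904526
Chained index = 100 × 1.044302 × 1.093066 × 0.904526 = 103.2507

103.25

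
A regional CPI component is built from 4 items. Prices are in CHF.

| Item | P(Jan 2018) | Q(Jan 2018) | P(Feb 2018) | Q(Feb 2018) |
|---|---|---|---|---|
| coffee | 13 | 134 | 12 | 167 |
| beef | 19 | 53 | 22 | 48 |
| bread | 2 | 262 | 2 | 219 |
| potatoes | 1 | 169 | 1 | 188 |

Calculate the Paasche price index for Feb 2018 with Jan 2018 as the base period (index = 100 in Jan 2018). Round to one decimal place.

Paasche price index uses current-period quantities as weights.
ΣP(Feb 2018)·Q(Feb 2018) = 12×167 + 22×48 + 2×219 + 1×188 = 2004 + 1056 + 438 + 188 = 3686
ΣP(Jan 2018)·Q(Feb 2018) = 13×167 + 19×48 + 2×219 + 1×188 = 2171 + 912 + 438 + 188 = 3709
Index = 3686 / 3709 × 100 = 99.3799

99.4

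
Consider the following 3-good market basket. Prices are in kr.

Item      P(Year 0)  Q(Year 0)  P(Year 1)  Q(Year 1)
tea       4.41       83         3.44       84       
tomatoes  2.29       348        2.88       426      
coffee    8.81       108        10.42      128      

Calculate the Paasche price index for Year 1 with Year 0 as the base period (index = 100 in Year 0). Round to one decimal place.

Paasche price index uses current-period quantities as weights.
ΣP(Year 1)·Q(Year 1) = 3.44×84 + 2.88×426 + 10.42×128 = 288.96 + 1226.88 + 1333.76 = 2849.6
ΣP(Year 0)·Q(Year 1) = 4.41×84 + 2.29×426 + 8.81×128 = 370.44 + 975.54 + 1127.68 = 2473.66
Index = 2849.6 / 2473.66 × 100 = 115.1977

115.2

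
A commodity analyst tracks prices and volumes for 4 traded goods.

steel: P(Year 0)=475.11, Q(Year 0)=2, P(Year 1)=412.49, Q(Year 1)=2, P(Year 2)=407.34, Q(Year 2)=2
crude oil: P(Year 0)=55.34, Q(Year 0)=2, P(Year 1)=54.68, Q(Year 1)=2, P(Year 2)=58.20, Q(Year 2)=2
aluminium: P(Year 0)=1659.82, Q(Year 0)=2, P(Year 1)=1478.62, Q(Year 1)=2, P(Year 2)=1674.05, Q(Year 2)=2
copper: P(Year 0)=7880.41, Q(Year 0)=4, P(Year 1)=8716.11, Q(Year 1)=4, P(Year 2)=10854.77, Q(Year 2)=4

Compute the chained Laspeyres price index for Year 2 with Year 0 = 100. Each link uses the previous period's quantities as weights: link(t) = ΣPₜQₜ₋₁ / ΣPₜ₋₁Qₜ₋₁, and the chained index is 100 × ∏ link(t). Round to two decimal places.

Link Year 0→Year 1:
ΣP(Year 1)Q(Year 0) = 412.49×2 + 54.68×2 + 1478.62×2 + 8716.11×4 = 824.98 + 109.36 + 2957.24 + 34864.44 = 38756.02
ΣP(Year 0)Q(Year 0) = 475.11×2 + 55.34×2 + 1659.82×2 + 7880.41×4 = 950.22 + 110.68 + 3319.64 + 31521.64 = 35902.18
link = 38756.02/35902.18 = 1.079489
Link Year 1→Year 2:
ΣP(Year 2)Q(Year 1) = 407.34×2 + 58.20×2 + 1674.05×2 + 10854.77×4 = 814.68 + 116.4 + 3348.1 + 43419.08 = 47698.26
ΣP(Year 1)Q(Year 1) = 412.49×2 + 54.68×2 + 1478.62×2 + 8716.11×4 = 824.98 + 109.36 + 2957.24 + 34864.44 = 38756.02
link = 47698.26/38756.02 = 1.230732
Chained index = 100 × 1.079489 × 1.230732 = 132.8562

132.86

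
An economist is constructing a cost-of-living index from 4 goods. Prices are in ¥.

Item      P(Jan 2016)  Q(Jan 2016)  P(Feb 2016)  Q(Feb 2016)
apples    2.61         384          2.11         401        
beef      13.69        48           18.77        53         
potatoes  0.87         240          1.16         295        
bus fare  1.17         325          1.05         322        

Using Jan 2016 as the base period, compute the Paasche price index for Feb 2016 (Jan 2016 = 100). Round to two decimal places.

Paasche price index uses current-period quantities as weights.
ΣP(Feb 2016)·Q(Feb 2016) = 2.11×401 + 18.77×53 + 1.16×295 + 1.05×322 = 846.11 + 994.81 + 342.2 + 338.1 = 2521.22
ΣP(Jan 2016)·Q(Feb 2016) = 2.61×401 + 13.69×53 + 0.87×295 + 1.17×322 = 1046.61 + 725.57 + 256.65 + 376.74 = 2405.57
Index = 2521.22 / 2405.57 × 100 = 104.8076

104.81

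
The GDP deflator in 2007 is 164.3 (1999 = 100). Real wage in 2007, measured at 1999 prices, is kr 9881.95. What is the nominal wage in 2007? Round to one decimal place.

Nominal = Real × (Index/100) = 9881.95 × (164.3/100)
        = 9881.95 × 1.643 = 16236.0439

16236.0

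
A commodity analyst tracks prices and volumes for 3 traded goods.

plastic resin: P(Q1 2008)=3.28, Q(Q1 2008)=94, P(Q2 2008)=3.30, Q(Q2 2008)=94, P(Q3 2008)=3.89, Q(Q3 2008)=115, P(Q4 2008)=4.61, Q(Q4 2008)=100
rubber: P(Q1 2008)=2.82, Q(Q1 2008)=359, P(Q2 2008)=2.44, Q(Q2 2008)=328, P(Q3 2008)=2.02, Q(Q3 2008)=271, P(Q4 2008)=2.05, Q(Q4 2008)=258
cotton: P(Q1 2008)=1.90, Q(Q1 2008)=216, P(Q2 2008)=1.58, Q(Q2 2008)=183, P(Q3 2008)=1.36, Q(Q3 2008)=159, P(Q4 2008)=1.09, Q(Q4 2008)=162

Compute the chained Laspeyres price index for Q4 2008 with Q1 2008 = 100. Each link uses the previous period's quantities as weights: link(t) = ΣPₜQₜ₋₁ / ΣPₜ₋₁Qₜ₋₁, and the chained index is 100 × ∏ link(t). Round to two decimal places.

Link Q1 2008→Q2 2008:
ΣP(Q2 2008)Q(Q1 2008) = 3.30×94 + 2.44×359 + 1.58×216 = 310.2 + 875.96 + 341.28 = 1527.44
ΣP(Q1 2008)Q(Q1 2008) = 3.28×94 + 2.82×359 + 1.90×216 = 308.32 + 1012.38 + 410.4 = 1731.1
link = 1527.44/1731.1 = 0.882352
Link Q2 2008→Q3 2008:
ΣP(Q3 2008)Q(Q2 2008) = 3.89×94 + 2.02×328 + 1.36×183 = 365.66 + 662.56 + 248.88 = 1277.1
ΣP(Q2 2008)Q(Q2 2008) = 3.30×94 + 2.44×328 + 1.58×183 = 310.2 + 800.32 + 289.14 = 1399.66
link = 1277.1/1399.66 = 0.912436
Link Q3 2008→Q4 2008:
ΣP(Q4 2008)Q(Q3 2008) = 4.61×115 + 2.05×271 + 1.09×159 = 530.15 + 555.55 + 173.31 = 1259.01
ΣP(Q3 2008)Q(Q3 2008) = 3.89×115 + 2.02×271 + 1.36×159 = 447.35 + 547.42 + 216.24 = 1211.01
link = 1259.01/1211.01 = 1.039636
Chained index = 100 × 0.882352 × 0.912436 × 1.039636 = 83.7001

83.70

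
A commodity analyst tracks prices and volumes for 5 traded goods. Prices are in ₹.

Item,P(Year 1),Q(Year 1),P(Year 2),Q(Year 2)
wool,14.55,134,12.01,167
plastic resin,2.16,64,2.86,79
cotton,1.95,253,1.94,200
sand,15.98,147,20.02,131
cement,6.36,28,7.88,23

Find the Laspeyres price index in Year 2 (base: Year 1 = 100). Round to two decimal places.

Laspeyres price index uses base-period quantities as weights.
ΣP(Year 2)·Q(Year 1) = 12.01×134 + 2.86×64 + 1.94×253 + 20.02×147 + 7.88×28 = 1609.34 + 183.04 + 490.82 + 2942.94 + 220.64 = 5446.78
ΣP(Year 1)·Q(Year 1) = 14.55×134 + 2.16×64 + 1.95×253 + 15.98×147 + 6.36×28 = 1949.7 + 138.24 + 493.35 + 2349.06 + 178.08 = 5108.43
Index = 5446.78 / 5108.43 × 100 = 106.6234

106.62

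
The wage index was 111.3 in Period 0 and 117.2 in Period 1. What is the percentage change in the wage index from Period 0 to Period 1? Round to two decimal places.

Change = (117.2 − 111.3) / 111.3 × 100
       = 5.9 / 111.3 × 100 = 5.3010%

5.30%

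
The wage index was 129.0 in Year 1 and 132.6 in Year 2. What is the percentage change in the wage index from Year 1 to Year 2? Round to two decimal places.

Change = (132.6 − 129.0) / 129.0 × 100
       = 3.6 / 129.0 × 100 = 2.7907%

2.79%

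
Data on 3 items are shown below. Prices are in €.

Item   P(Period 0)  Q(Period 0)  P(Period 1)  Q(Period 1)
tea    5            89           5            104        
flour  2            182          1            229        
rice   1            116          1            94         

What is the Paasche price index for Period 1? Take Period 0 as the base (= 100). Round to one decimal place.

78.6

Paasche price index uses current-period quantities as weights.
ΣP(Period 1)·Q(Period 1) = 5×104 + 1×229 + 1×94 = 520 + 229 + 94 = 843
ΣP(Period 0)·Q(Period 1) = 5×104 + 2×229 + 1×94 = 520 + 458 + 94 = 1072
Index = 843 / 1072 × 100 = 78.6381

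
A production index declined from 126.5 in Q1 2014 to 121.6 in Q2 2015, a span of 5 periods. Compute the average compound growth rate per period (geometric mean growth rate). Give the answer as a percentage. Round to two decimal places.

-0.79%

Growth factor = (121.6/126.5)^(1/5) = (0.961265)^(1/5) = 0.992130
Growth rate = 0.992130 − 1 = -0.007870 = -0.7870%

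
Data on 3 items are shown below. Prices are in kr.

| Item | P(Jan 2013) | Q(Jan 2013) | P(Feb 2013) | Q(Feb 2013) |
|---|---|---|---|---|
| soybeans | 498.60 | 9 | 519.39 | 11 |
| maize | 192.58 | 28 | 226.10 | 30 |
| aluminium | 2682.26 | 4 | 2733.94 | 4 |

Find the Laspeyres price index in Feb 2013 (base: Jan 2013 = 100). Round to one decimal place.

106.5

Laspeyres price index uses base-period quantities as weights.
ΣP(Feb 2013)·Q(Jan 2013) = 519.39×9 + 226.10×28 + 2733.94×4 = 4674.51 + 6330.8 + 10935.76 = 21941.07
ΣP(Jan 2013)·Q(Jan 2013) = 498.60×9 + 192.58×28 + 2682.26×4 = 4487.4 + 5392.24 + 10729.04 = 20608.68
Index = 21941.07 / 20608.68 × 100 = 106.4652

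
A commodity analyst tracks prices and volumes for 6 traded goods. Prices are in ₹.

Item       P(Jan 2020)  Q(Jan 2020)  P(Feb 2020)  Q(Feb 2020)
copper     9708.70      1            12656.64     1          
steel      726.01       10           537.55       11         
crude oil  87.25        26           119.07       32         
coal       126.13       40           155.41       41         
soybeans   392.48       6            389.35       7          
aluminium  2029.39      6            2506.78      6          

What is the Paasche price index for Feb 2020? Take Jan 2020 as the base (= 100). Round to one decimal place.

Paasche price index uses current-period quantities as weights.
ΣP(Feb 2020)·Q(Feb 2020) = 12656.64×1 + 537.55×11 + 119.07×32 + 155.41×41 + 389.35×7 + 2506.78×6 = 12656.64 + 5913.05 + 3810.24 + 6371.81 + 2725.45 + 15040.68 = 46517.87
ΣP(Jan 2020)·Q(Feb 2020) = 9708.70×1 + 726.01×11 + 87.25×32 + 126.13×41 + 392.48×7 + 2029.39×6 = 9708.7 + 7986.11 + 2792 + 5171.33 + 2747.36 + 12176.34 = 40581.84
Index = 46517.87 / 40581.84 × 100 = 114.6273

114.6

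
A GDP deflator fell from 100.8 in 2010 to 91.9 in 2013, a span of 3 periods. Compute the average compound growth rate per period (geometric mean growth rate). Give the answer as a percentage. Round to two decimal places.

Growth factor = (91.9/100.8)^(1/3) = (0.911706)^(1/3) = 0.969657
Growth rate = 0.969657 − 1 = -0.030343 = -3.0343%

-3.03%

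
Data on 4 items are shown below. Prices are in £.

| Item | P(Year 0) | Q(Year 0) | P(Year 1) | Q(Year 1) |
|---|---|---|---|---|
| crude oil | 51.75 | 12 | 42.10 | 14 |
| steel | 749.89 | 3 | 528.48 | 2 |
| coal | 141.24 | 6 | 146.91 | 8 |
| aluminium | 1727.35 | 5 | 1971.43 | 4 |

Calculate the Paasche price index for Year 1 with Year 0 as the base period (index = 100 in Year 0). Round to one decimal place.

Paasche price index uses current-period quantities as weights.
ΣP(Year 1)·Q(Year 1) = 42.10×14 + 528.48×2 + 146.91×8 + 1971.43×4 = 589.4 + 1056.96 + 1175.28 + 7885.72 = 10707.36
ΣP(Year 0)·Q(Year 1) = 51.75×14 + 749.89×2 + 141.24×8 + 1727.35×4 = 724.5 + 1499.78 + 1129.92 + 6909.4 = 10263.6
Index = 10707.36 / 10263.6 × 100 = 104.3236

104.3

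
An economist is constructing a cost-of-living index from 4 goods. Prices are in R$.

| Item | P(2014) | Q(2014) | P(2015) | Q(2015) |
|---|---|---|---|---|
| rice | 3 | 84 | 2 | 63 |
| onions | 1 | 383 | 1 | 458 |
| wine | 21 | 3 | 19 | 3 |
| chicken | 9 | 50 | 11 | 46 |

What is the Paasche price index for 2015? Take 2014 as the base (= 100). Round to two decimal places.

Paasche price index uses current-period quantities as weights.
ΣP(2015)·Q(2015) = 2×63 + 1×458 + 19×3 + 11×46 = 126 + 458 + 57 + 506 = 1147
ΣP(2014)·Q(2015) = 3×63 + 1×458 + 21×3 + 9×46 = 189 + 458 + 63 + 414 = 1124
Index = 1147 / 1124 × 100 = 102.0463

102.05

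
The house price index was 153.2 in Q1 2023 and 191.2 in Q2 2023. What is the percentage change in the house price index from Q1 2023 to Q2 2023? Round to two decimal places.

24.80%

Change = (191.2 − 153.2) / 153.2 × 100
       = 38.0 / 153.2 × 100 = 24.8042%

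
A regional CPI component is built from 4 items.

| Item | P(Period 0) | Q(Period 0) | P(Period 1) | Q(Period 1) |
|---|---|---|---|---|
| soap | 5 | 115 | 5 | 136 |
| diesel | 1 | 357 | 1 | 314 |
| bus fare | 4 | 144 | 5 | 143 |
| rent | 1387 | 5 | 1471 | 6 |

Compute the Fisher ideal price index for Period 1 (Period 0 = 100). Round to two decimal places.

106.61

Laspeyres component (base-period weights):
ΣP(Period 1)Q(Period 0) = 5×115 + 1×357 + 5×144 + 1471×5 = 575 + 357 + 720 + 7355 = 9007
ΣP(Period 0)Q(Period 0) = 5×115 + 1×357 + 4×144 + 1387×5 = 575 + 357 + 576 + 6935 = 8443
L = 9007 / 8443 × 100 = 106.6801
Paasche component (current-period weights):
ΣP(Period 1)Q(Period 1) = 5×136 + 1×314 + 5×143 + 1471×6 = 680 + 314 + 715 + 8826 = 10535
ΣP(Period 0)Q(Period 1) = 5×136 + 1×314 + 4×143 + 1387×6 = 680 + 314 + 572 + 8322 = 9888
P = 10535 / 9888 × 100 = 106.5433
Fisher = √(L × P) = √(106.6801 × 106.5433) = 106.6117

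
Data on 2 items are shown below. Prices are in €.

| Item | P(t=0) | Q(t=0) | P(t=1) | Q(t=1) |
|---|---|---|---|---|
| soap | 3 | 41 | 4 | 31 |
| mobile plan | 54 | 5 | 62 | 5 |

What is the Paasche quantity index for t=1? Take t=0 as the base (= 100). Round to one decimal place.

Paasche quantity index uses current-period prices as weights.
ΣP(t=1)·Q(t=1) = 4×31 + 62×5 = 124 + 310 = 434
ΣP(t=1)·Q(t=0) = 4×41 + 62×5 = 164 + 310 = 474
Index = 434 / 474 × 100 = 91.5612

91.6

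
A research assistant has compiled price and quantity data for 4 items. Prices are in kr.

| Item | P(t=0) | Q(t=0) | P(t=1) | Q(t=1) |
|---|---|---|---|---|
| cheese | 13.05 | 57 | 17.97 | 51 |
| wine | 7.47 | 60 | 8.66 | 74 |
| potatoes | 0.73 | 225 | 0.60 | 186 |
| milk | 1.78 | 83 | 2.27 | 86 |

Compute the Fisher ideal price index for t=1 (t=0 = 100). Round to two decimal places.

Laspeyres component (base-period weights):
ΣP(t=1)Q(t=0) = 17.97×57 + 8.66×60 + 0.60×225 + 2.27×83 = 1024.29 + 519.6 + 135 + 188.41 = 1867.3
ΣP(t=0)Q(t=0) = 13.05×57 + 7.47×60 + 0.73×225 + 1.78×83 = 743.85 + 448.2 + 164.25 + 147.74 = 1504.04
L = 1867.3 / 1504.04 × 100 = 124.1523
Paasche component (current-period weights):
ΣP(t=1)Q(t=1) = 17.97×51 + 8.66×74 + 0.60×186 + 2.27×86 = 916.47 + 640.84 + 111.6 + 195.22 = 1864.13
ΣP(t=0)Q(t=1) = 13.05×51 + 7.47×74 + 0.73×186 + 1.78×86 = 665.55 + 552.78 + 135.78 + 153.08 = 1507.19
P = 1864.13 / 1507.19 × 100 = 123.6825
Fisher = √(L × P) = √(124.1523 × 123.6825) = 123.9172

123.92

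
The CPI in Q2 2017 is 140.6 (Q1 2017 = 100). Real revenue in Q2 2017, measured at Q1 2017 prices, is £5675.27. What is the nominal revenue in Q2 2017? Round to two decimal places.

Nominal = Real × (Index/100) = 5675.27 × (140.6/100)
        = 5675.27 × 1.406 = 7979.4296

7979.43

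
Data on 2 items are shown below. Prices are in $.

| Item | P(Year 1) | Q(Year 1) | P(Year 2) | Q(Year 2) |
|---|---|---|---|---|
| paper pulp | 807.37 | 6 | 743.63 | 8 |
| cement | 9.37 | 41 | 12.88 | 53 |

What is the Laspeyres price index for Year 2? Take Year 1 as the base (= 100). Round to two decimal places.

Laspeyres price index uses base-period quantities as weights.
ΣP(Year 2)·Q(Year 1) = 743.63×6 + 12.88×41 = 4461.78 + 528.08 = 4989.86
ΣP(Year 1)·Q(Year 1) = 807.37×6 + 9.37×41 = 4844.22 + 384.17 = 5228.39
Index = 4989.86 / 5228.39 × 100 = 95.4378

95.44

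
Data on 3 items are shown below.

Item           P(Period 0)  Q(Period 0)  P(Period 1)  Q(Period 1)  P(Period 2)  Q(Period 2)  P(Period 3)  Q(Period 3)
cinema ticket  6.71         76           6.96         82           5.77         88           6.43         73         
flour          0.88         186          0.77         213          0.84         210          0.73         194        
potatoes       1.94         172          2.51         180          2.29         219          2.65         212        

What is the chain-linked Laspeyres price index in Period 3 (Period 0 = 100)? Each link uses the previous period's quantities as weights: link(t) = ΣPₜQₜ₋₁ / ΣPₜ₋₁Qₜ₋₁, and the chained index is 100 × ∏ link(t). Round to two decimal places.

107.73

Link Period 0→Period 1:
ΣP(Period 1)Q(Period 0) = 6.96×76 + 0.77×186 + 2.51×172 = 528.96 + 143.22 + 431.72 = 1103.9
ΣP(Period 0)Q(Period 0) = 6.71×76 + 0.88×186 + 1.94×172 = 509.96 + 163.68 + 333.68 = 1007.32
link = 1103.9/1007.32 = 1.095878
Link Period 1→Period 2:
ΣP(Period 2)Q(Period 1) = 5.77×82 + 0.84×213 + 2.29×180 = 473.14 + 178.92 + 412.2 = 1064.26
ΣP(Period 1)Q(Period 1) = 6.96×82 + 0.77×213 + 2.51×180 = 570.72 + 164.01 + 451.8 = 1186.53
link = 1064.26/1186.53 = 0.896952
Link Period 2→Period 3:
ΣP(Period 3)Q(Period 2) = 6.43×88 + 0.73×210 + 2.65×219 = 565.84 + 153.3 + 580.35 = 1299.49
ΣP(Period 2)Q(Period 2) = 5.77×88 + 0.84×210 + 2.29×219 = 507.76 + 176.4 + 501.51 = 1185.67
link = 1299.49/1185.67 = 1.095996
Chained index = 100 × 1.095878 × 0.896952 × 1.095996 = 107.7309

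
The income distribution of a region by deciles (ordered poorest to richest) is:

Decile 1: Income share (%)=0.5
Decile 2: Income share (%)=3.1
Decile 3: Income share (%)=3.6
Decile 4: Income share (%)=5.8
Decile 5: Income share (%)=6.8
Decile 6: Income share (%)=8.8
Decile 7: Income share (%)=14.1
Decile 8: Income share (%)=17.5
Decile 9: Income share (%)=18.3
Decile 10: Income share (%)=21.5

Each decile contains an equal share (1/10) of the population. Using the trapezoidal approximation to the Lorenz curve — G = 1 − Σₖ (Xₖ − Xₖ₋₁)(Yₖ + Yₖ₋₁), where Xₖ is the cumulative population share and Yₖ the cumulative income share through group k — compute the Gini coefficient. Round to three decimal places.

Cumulative income shares Yₖ: 0.0050, 0.0360, 0.0720, 0.1300, 0.1980, 0.2860, 0.4270, 0.6020, 0.7850, 1.0000
Σ (Xₖ−Xₖ₋₁)(Yₖ+Yₖ₋₁) = (1/10)(0.0050+0.0000) + (1/10)(0.0360+0.0050) + (1/10)(0.0720+0.0360) + (1/10)(0.1300+0.0720) + (1/10)(0.1980+0.1300) + (1/10)(0.2860+0.1980) + (1/10)(0.4270+0.2860) + (1/10)(0.6020+0.4270) + (1/10)(0.7850+0.6020) + (1/10)(1.0000+0.7850)
  = 0.0005 + 0.0041 + 0.0108 + 0.0202 + 0.0328 + 0.0484 + 0.0713 + 0.1029 + 0.1387 + 0.1785 = 0.6082
G = 1 − 0.6082 = 0.3918

0.392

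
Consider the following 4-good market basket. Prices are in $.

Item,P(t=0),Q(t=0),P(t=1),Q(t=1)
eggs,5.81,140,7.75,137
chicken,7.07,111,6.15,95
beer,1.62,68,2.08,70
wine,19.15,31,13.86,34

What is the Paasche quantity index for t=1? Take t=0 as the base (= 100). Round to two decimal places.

Paasche quantity index uses current-period prices as weights.
ΣP(t=1)·Q(t=1) = 7.75×137 + 6.15×95 + 2.08×70 + 13.86×34 = 1061.75 + 584.25 + 145.6 + 471.24 = 2262.84
ΣP(t=1)·Q(t=0) = 7.75×140 + 6.15×111 + 2.08×68 + 13.86×31 = 1085 + 682.65 + 141.44 + 429.66 = 2338.75
Index = 2262.84 / 2338.75 × 100 = 96.7542

96.75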